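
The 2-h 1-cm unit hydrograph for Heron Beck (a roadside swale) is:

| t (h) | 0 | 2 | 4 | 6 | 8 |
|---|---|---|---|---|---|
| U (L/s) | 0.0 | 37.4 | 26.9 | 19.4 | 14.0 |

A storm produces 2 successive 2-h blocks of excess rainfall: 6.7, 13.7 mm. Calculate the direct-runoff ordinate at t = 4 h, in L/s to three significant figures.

By discrete convolution, Q_j = Σ (P_i / 10 mm) · U_{j−i}.
At t = 4 h (j=2): Q = (6.7/10)·26.9 + (13.7/10)·37.4 = 69.3 L/s.

Q ≈ 69.3 L/s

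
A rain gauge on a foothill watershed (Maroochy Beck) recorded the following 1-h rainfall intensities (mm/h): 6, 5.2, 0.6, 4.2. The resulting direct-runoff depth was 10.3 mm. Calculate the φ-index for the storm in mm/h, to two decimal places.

Only the 3 blocks with intensity above φ contribute runoff: 6, 5.2, 4.2 mm/h.
Σ(I−φ)·Δt = d  ⇒  (6+5.2+4.2 − 3φ)·1 = 10.3
φ = (15.40 − 10.3/1) / 3 = 1.70 mm/h.

φ ≈ 1.70 mm/h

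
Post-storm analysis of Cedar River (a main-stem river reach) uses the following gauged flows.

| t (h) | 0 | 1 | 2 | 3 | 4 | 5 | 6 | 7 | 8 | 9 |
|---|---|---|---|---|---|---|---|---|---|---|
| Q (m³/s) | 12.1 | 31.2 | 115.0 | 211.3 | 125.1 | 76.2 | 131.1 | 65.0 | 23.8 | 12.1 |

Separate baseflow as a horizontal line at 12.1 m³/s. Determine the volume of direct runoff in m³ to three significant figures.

Direct-runoff ordinates (Q − Q_b): 0.0, 19.1, 102.9, 199.2, 113.0, 64.1, 119.0, 52.9, 11.7, 0.0 m³/s.
ΣQ_DR = 681.9 m³/s.
With Δt = 1 h = 3600 s, V = ΣQ_DR · Δt = 681.9 × 3600 = 2.45 × 10^6 m³.

V ≈ 2.45 × 10^6 m³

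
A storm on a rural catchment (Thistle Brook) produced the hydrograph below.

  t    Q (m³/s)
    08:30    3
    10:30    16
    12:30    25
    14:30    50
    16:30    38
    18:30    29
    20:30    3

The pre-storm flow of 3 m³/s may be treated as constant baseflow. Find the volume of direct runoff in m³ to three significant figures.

Direct-runoff ordinates (Q − Q_b): 0.0, 13.0, 22.0, 47.0, 35.0, 26.0, 0.0 m³/s.
ΣQ_DR = 143.0 m³/s.
With Δt = 2 h = 7200 s, V = ΣQ_DR · Δt = 143.0 × 7200 = 1.03 × 10^6 m³.

V ≈ 1.03 × 10^6 m³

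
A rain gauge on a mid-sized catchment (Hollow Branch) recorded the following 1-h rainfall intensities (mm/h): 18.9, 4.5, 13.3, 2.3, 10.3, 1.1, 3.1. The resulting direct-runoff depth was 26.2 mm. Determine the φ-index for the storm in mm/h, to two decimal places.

Only the 3 blocks with intensity above φ contribute runoff: 18.9, 13.3, 10.3 mm/h.
Σ(I−φ)·Δt = d  ⇒  (18.9+13.3+10.3 − 3φ)·1 = 26.2
φ = (42.50 − 26.2/1) / 3 = 5.43 mm/h.

φ ≈ 5.43 mm/h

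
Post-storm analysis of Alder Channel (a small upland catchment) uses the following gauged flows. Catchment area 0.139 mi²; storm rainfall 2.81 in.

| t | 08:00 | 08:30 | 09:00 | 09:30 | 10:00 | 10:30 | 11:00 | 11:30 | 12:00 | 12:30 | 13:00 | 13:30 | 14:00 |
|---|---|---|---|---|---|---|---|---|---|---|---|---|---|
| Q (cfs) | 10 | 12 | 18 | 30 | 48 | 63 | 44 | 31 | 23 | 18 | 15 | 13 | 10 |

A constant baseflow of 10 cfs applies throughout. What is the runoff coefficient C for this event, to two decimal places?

ΣQ_DR = 205.0 cfs; V = ΣQ_DR·Δt = 3.690 × 10^5 ft³.
Runoff depth d = V / A = 1.143 in.
C = d / P = 1.143 / 2.81 = 0.41.

C ≈ 0.41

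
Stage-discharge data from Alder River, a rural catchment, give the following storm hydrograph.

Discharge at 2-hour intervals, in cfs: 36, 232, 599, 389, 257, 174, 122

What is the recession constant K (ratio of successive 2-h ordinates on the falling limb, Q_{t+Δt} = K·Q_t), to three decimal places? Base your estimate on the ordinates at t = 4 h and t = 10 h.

K ≈ 0.662

Using the recession-limb readings at t = 4 h and t = 10 h: Q falls from 599 to 174 cfs over 3 intervals.
K = (Q₂/Q₁)^(1/3) = (174/599)^(1/3) = 0.662.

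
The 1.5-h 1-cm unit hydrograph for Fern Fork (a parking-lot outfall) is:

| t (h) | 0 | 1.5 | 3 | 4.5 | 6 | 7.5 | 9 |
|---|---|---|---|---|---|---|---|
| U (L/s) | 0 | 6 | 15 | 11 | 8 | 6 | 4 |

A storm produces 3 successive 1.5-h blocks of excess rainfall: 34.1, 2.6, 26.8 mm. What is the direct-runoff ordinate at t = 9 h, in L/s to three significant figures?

By discrete convolution, Q_j = Σ (P_i / 10 mm) · U_{j−i}.
At t = 9 h (j=6): Q = (34.1/10)·4 + (2.6/10)·6 + (26.8/10)·8 = 36.6 L/s.

Q ≈ 36.6 L/s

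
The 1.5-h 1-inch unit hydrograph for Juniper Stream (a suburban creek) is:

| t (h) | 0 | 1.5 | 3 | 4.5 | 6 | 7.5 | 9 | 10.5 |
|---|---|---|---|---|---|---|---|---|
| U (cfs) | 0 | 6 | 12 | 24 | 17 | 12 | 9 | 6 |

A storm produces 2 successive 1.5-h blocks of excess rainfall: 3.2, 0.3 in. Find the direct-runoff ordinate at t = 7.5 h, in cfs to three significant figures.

By discrete convolution, Q_j = Σ (P_i / 1 in) · U_{j−i}.
At t = 7.5 h (j=5): Q = (3.2/1)·12 + (0.3/1)·17 = 43.5 cfs.

Q ≈ 43.5 cfs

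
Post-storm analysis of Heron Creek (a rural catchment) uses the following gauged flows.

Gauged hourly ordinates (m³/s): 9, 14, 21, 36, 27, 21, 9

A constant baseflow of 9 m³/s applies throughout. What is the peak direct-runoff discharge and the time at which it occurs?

Q_p = 27.0 m³/s at t = 3 h

Subtracting baseflow gives direct-runoff ordinates: 0.0, 5.0, 12.0, 27.0, 18.0, 12.0, 0.0 m³/s.
The maximum is 27.0 m³/s, occurring at the reading for t = 3 h.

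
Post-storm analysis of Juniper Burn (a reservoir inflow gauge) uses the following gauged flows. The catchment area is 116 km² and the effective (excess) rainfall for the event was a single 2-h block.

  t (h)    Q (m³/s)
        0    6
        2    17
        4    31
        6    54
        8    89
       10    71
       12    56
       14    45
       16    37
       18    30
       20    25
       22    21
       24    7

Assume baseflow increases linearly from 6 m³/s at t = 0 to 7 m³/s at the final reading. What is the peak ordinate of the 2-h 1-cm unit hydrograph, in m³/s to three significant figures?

Direct runoff: 0.00, 10.92, 24.83, 47.75, 82.67, 64.58, 49.50, 38.42, 30.33, 23.25, 18.17, 14.08, 0.00 m³/s; ΣQ_DR = 404.5 m³/s, peak = 82.67 m³/s.
Runoff depth d = ΣQ_DR·Δt / A = 404.5 × 7200 / (116 km²) = 25.11 mm.
The 1-cm UH is the DRH scaled by (10 mm)/d, so U_p = 82.67 × 10/25.11 = 32.9 m³/s.

U_p ≈ 32.9 m³/s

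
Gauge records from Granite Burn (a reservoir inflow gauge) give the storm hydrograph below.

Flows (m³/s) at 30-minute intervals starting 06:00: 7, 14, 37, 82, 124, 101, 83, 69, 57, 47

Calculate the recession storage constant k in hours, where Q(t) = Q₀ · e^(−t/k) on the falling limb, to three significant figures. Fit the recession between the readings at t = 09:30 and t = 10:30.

On the falling limb, Q drops from 69 to 47 m³/s between t = 09:30 and t = 10:30 (Δt = 1 h).
k = −Δt / ln(Q₂/Q₁) = −1 / ln(47/69) = 2.60 h.

k ≈ 2.60 h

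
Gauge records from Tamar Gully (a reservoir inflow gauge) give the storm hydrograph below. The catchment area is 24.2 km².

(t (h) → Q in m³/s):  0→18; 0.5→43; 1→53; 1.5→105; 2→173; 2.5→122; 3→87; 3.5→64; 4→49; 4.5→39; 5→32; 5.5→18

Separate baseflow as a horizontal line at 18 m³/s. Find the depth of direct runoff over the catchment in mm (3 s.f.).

Direct runoff: 0.0, 25.0, 35.0, 87.0, 155.0, 104.0, 69.0, 46.0, 31.0, 21.0, 14.0, 0.0 m³/s; ΣQ_DR = 587.0 m³/s.
V = ΣQ_DR · Δt = 587.0 × 1800 s = 1.057 × 10^6 m³.
Over A = 24.2 km², depth = V / A = 43.7 mm.

d ≈ 43.7 mm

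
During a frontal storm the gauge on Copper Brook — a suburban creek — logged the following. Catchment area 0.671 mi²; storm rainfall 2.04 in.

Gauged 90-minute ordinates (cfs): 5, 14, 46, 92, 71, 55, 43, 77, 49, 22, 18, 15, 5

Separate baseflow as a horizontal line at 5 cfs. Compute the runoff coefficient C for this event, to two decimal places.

C ≈ 0.76

ΣQ_DR = 447.0 cfs; V = ΣQ_DR·Δt = 2.414 × 10^6 ft³.
Runoff depth d = V / A = 1.548 in.
C = d / P = 1.548 / 2.04 = 0.76.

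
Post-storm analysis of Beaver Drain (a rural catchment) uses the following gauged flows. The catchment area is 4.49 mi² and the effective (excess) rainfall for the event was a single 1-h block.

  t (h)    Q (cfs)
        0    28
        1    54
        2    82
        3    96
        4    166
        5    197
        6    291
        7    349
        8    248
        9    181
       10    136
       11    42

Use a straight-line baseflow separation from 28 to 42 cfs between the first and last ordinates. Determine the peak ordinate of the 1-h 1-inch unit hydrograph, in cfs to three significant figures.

Direct runoff: 0.00, 24.73, 51.45, 64.18, 132.91, 162.64, 255.36, 312.09, 209.82, 141.55, 95.27, 0.00 cfs; ΣQ_DR = 1450 cfs, peak = 312.09 cfs.
Runoff depth d = ΣQ_DR·Δt / A = 1450 × 3600 / (4.49 mi²) = 0.5004 in.
The 1-inch UH is the DRH scaled by (1 in)/d, so U_p = 312.09 × 1/0.5004 = 624 cfs.

U_p ≈ 624 cfs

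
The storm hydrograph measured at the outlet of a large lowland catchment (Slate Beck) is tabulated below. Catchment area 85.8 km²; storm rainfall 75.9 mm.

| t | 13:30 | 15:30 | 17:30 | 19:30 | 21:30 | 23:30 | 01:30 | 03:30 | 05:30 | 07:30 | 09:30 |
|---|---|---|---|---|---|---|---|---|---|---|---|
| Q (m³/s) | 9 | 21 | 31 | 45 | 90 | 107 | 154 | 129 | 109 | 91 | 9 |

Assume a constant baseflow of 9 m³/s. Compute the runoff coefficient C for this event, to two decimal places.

C ≈ 0.77

ΣQ_DR = 696.0 m³/s; V = ΣQ_DR·Δt = 5.011 × 10^6 m³.
Runoff depth d = V / A = 58.41 mm.
C = d / P = 58.41 / 75.9 = 0.77.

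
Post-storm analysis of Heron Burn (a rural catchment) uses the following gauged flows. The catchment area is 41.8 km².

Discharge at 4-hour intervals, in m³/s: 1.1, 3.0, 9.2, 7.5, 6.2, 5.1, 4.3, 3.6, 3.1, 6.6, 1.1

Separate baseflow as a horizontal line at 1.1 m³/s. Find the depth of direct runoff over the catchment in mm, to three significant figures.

Direct runoff: 0.0, 1.9, 8.1, 6.4, 5.1, 4.0, 3.2, 2.5, 2.0, 5.5, 0.0 m³/s; ΣQ_DR = 38.70 m³/s.
V = ΣQ_DR · Δt = 38.70 × 14400 s = 5.573 × 10^5 m³.
Over A = 41.8 km², depth = V / A = 13.3 mm.

d ≈ 13.3 mm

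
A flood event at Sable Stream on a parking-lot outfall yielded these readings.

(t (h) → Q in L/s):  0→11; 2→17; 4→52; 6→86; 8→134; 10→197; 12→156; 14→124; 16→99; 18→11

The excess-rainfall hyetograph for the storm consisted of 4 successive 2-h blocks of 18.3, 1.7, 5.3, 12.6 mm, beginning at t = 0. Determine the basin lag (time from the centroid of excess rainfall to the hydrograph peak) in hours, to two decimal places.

Centroid of excess rainfall: t_c = Σ P_i·t̄_i / ΣP_i = 3.6438 h (block centres at 1, 3, 5, 7 h).
Hydrograph peak occurs at t = 10 h, so basin lag t_L = 10 − 3.6438 = 6.36 h.

t_L ≈ 6.36 h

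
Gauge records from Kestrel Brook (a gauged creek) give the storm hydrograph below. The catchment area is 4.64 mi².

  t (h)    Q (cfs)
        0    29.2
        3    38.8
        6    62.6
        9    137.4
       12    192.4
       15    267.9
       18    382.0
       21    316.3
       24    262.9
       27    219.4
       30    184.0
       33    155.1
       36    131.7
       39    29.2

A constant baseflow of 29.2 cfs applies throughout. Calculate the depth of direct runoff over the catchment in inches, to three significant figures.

d ≈ 2.00 in

Direct runoff: 0.0, 9.6, 33.4, 108.2, 163.2, 238.7, 352.8, 287.1, 233.7, 190.2, 154.8, 125.9, 102.5, 0.0 cfs; ΣQ_DR = 2000 cfs.
V = ΣQ_DR · Δt = 2000 × 10800 s = 2.160 × 10^7 ft³.
Over A = 4.64 mi², depth = V / A = 2.00 in.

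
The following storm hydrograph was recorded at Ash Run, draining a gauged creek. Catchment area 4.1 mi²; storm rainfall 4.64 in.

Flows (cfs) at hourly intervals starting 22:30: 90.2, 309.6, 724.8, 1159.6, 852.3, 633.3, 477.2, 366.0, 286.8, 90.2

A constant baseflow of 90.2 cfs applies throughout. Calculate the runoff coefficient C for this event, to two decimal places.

ΣQ_DR = 4088 cfs; V = ΣQ_DR·Δt = 1.472 × 10^7 ft³.
Runoff depth d = V / A = 1.545 in.
C = d / P = 1.545 / 4.64 = 0.33.

C ≈ 0.33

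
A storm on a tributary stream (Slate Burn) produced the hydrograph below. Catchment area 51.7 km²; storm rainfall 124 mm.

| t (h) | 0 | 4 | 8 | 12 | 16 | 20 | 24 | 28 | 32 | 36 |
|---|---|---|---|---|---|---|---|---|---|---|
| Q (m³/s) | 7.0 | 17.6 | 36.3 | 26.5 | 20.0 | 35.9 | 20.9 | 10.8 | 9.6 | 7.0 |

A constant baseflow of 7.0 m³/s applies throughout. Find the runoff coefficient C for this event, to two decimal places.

C ≈ 0.27

ΣQ_DR = 121.6 m³/s; V = ΣQ_DR·Δt = 1.751 × 10^6 m³.
Runoff depth d = V / A = 33.87 mm.
C = d / P = 33.87 / 124 = 0.27.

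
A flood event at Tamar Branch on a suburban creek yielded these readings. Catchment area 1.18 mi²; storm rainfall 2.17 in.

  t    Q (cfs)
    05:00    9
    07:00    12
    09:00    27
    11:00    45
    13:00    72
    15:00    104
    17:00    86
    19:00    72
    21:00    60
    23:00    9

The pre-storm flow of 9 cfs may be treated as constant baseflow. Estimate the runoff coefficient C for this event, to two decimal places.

C ≈ 0.49

ΣQ_DR = 406.0 cfs; V = ΣQ_DR·Δt = 2.923 × 10^6 ft³.
Runoff depth d = V / A = 1.066 in.
C = d / P = 1.066 / 2.17 = 0.49.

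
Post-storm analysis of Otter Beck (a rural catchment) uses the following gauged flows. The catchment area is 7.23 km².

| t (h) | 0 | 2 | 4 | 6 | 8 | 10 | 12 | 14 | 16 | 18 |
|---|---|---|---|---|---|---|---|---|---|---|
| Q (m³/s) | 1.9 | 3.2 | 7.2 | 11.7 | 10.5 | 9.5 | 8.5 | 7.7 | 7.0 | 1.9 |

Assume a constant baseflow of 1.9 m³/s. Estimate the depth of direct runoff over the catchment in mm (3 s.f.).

Direct runoff: 0.0, 1.3, 5.3, 9.8, 8.6, 7.6, 6.6, 5.8, 5.1, 0.0 m³/s; ΣQ_DR = 50.10 m³/s.
V = ΣQ_DR · Δt = 50.10 × 7200 s = 3.607 × 10^5 m³.
Over A = 7.23 km², depth = V / A = 49.9 mm.

d ≈ 49.9 mm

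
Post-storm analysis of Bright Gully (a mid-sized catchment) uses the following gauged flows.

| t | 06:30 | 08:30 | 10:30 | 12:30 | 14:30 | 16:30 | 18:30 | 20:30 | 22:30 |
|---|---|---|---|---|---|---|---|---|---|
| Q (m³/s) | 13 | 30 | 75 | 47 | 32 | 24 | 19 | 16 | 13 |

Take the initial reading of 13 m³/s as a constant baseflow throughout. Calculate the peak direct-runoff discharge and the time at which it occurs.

Q_p = 62.0 m³/s at t = 10:30

Subtracting baseflow gives direct-runoff ordinates: 0.0, 17.0, 62.0, 34.0, 19.0, 11.0, 6.0, 3.0, 0.0 m³/s.
The maximum is 62.0 m³/s, occurring at the reading for t = 10:30.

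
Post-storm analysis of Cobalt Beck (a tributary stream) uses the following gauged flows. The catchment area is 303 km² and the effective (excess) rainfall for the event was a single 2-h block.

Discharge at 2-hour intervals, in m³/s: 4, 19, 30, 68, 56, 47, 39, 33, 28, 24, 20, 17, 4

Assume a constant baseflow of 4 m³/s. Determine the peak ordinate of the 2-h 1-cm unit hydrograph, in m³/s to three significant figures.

Direct runoff: 0.0, 15.0, 26.0, 64.0, 52.0, 43.0, 35.0, 29.0, 24.0, 20.0, 16.0, 13.0, 0.0 m³/s; ΣQ_DR = 337.0 m³/s, peak = 64.0 m³/s.
Runoff depth d = ΣQ_DR·Δt / A = 337.0 × 7200 / (303 km²) = 8.008 mm.
The 1-cm UH is the DRH scaled by (10 mm)/d, so U_p = 64.0 × 10/8.008 = 79.9 m³/s.

U_p ≈ 79.9 m³/s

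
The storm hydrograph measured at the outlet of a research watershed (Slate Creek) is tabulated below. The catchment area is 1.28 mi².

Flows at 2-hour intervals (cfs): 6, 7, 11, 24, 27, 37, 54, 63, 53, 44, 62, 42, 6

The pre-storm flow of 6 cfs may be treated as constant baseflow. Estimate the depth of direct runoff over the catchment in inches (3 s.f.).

Direct runoff: 0.0, 1.0, 5.0, 18.0, 21.0, 31.0, 48.0, 57.0, 47.0, 38.0, 56.0, 36.0, 0.0 cfs; ΣQ_DR = 358.0 cfs.
V = ΣQ_DR · Δt = 358.0 × 7200 s = 2.578 × 10^6 ft³.
Over A = 1.28 mi², depth = V / A = 0.867 in.

d ≈ 0.867 in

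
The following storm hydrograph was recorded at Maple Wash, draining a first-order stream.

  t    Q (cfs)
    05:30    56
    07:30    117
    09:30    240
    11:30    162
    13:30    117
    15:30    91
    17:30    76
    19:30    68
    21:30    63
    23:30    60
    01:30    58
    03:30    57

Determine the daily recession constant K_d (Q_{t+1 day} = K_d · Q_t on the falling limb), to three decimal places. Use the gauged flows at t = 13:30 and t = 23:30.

Between t = 13:30 and t = 23:30 the flow falls from 117 to 60 cfs over 5×2 h = 10 h.
Per-interval ratio K = (60/117)^(1/5) = 0.8750; K_d = K^(24/2) = 0.201.

K_d ≈ 0.201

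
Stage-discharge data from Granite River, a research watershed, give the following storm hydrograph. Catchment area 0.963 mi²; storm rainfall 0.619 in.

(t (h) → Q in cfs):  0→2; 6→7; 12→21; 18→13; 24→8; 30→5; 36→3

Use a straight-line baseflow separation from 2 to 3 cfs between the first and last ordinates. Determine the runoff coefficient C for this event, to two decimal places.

ΣQ_DR = 41.50 cfs; V = ΣQ_DR·Δt = 8.964 × 10^5 ft³.
Runoff depth d = V / A = 0.4007 in.
C = d / P = 0.4007 / 0.619 = 0.65.

C ≈ 0.65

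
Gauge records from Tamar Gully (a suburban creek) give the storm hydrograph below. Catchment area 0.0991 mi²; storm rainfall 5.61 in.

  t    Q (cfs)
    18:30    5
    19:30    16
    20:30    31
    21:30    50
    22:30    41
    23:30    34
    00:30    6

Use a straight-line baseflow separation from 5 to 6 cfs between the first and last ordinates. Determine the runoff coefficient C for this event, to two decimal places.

C ≈ 0.40

ΣQ_DR = 144.5 cfs; V = ΣQ_DR·Δt = 5.202 × 10^5 ft³.
Runoff depth d = V / A = 2.259 in.
C = d / P = 2.259 / 5.61 = 0.40.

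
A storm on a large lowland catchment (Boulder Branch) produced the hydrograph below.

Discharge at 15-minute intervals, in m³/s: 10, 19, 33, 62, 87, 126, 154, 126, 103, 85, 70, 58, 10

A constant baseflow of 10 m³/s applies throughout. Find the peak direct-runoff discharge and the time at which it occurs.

Subtracting baseflow gives direct-runoff ordinates: 0.0, 9.0, 23.0, 52.0, 77.0, 116.0, 144.0, 116.0, 93.0, 75.0, 60.0, 48.0, 0.0 m³/s.
The maximum is 144.0 m³/s, occurring at the reading for t = 1.5 h.

Q_p = 144.0 m³/s at t = 1.5 h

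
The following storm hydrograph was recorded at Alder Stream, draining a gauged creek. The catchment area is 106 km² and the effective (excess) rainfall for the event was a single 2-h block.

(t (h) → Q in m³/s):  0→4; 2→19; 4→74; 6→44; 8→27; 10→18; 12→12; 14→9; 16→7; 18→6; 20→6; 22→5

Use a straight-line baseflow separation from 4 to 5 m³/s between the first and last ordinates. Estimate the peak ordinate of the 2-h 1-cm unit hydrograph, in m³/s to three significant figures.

Direct runoff: 0.00, 14.91, 69.82, 39.73, 22.64, 13.55, 7.45, 4.36, 2.27, 1.18, 1.09, 0.00 m³/s; ΣQ_DR = 177.0 m³/s, peak = 69.82 m³/s.
Runoff depth d = ΣQ_DR·Δt / A = 177.0 × 7200 / (106 km²) = 12.02 mm.
The 1-cm UH is the DRH scaled by (10 mm)/d, so U_p = 69.82 × 10/12.02 = 58.1 m³/s.

U_p ≈ 58.1 m³/s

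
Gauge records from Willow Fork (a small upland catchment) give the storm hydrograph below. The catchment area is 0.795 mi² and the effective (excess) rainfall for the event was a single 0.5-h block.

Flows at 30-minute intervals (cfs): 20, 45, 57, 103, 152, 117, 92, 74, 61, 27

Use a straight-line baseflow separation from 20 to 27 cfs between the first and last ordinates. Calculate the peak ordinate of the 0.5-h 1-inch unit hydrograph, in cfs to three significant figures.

U_p ≈ 258 cfs

Direct runoff: 0.00, 24.22, 35.44, 80.67, 128.89, 93.11, 67.33, 48.56, 34.78, 0.00 cfs; ΣQ_DR = 513.0 cfs, peak = 128.89 cfs.
Runoff depth d = ΣQ_DR·Δt / A = 513.0 × 1800 / (0.795 mi²) = 0.5000 in.
The 1-inch UH is the DRH scaled by (1 in)/d, so U_p = 128.89 × 1/0.5000 = 258 cfs.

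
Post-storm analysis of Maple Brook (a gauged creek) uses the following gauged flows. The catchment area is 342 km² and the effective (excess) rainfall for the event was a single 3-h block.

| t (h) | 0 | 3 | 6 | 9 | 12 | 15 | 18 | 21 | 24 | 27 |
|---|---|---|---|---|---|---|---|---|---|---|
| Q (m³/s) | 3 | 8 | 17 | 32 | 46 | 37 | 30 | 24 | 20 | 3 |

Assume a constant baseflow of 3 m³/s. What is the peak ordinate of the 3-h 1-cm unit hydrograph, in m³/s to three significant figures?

Direct runoff: 0.0, 5.0, 14.0, 29.0, 43.0, 34.0, 27.0, 21.0, 17.0, 0.0 m³/s; ΣQ_DR = 190.0 m³/s, peak = 43.0 m³/s.
Runoff depth d = ΣQ_DR·Δt / A = 190.0 × 10800 / (342 km²) = 6.000 mm.
The 1-cm UH is the DRH scaled by (10 mm)/d, so U_p = 43.0 × 10/6.000 = 71.7 m³/s.

U_p ≈ 71.7 m³/s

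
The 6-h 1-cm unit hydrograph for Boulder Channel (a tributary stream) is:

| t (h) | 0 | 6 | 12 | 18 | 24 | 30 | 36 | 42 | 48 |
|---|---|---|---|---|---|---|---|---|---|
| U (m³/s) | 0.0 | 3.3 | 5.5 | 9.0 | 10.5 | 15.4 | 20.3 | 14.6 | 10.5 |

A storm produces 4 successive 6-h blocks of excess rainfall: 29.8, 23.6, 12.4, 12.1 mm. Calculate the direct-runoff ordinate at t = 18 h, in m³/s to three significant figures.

Q ≈ 43.9 m³/s

By discrete convolution, Q_j = Σ (P_i / 10 mm) · U_{j−i}.
At t = 18 h (j=3): Q = (29.8/10)·9.0 + (23.6/10)·5.5 + (12.4/10)·3.3 + (12.1/10)·0.0 = 43.9 m³/s.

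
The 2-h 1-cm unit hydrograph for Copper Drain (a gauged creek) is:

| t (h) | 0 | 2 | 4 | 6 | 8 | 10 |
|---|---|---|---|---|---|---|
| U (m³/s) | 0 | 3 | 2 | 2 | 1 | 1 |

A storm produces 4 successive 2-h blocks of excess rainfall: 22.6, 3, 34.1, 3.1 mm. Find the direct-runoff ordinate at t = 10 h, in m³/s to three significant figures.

By discrete convolution, Q_j = Σ (P_i / 10 mm) · U_{j−i}.
At t = 10 h (j=5): Q = (22.6/10)·1 + (3/10)·1 + (34.1/10)·2 + (3.1/10)·2 = 10.0 m³/s.

Q ≈ 10.0 m³/s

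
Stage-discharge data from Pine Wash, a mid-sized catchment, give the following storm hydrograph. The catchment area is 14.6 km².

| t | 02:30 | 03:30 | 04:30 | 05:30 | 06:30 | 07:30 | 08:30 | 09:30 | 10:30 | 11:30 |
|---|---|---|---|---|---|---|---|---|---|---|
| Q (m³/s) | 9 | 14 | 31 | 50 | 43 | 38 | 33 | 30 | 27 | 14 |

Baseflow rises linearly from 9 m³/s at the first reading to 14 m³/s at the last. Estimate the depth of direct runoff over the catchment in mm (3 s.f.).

d ≈ 42.9 mm

Direct runoff: 0.00, 4.44, 20.89, 39.33, 31.78, 26.22, 20.67, 17.11, 13.56, 0.00 m³/s; ΣQ_DR = 174.0 m³/s.
V = ΣQ_DR · Δt = 174.0 × 3600 s = 6.264 × 10^5 m³.
Over A = 14.6 km², depth = V / A = 42.9 mm.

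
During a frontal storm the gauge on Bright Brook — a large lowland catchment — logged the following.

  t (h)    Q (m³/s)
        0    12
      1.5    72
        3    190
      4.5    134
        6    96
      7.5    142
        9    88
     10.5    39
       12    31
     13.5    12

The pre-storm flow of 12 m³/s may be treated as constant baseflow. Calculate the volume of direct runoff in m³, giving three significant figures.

V ≈ 3.76 × 10^6 m³

Direct-runoff ordinates (Q − Q_b): 0.0, 60.0, 178.0, 122.0, 84.0, 130.0, 76.0, 27.0, 19.0, 0.0 m³/s.
ΣQ_DR = 696.0 m³/s.
With Δt = 1.5 h = 5400 s, V = ΣQ_DR · Δt = 696.0 × 5400 = 3.76 × 10^6 m³.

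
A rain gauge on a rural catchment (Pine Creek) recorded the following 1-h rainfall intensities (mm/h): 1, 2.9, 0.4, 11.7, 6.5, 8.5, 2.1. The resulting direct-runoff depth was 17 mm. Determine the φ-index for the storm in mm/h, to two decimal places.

φ ≈ 3.23 mm/h

Only the 3 blocks with intensity above φ contribute runoff: 11.7, 6.5, 8.5 mm/h.
Σ(I−φ)·Δt = d  ⇒  (11.7+6.5+8.5 − 3φ)·1 = 17
φ = (26.70 − 17/1) / 3 = 3.23 mm/h.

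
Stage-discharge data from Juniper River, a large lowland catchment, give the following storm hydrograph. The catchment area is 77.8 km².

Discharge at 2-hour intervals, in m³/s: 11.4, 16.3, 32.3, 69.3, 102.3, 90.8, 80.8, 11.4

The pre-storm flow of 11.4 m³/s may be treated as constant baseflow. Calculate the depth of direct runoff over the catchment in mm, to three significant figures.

Direct runoff: 0.0, 4.9, 20.9, 57.9, 90.9, 79.4, 69.4, 0.0 m³/s; ΣQ_DR = 323.4 m³/s.
V = ΣQ_DR · Δt = 323.4 × 7200 s = 2.328 × 10^6 m³.
Over A = 77.8 km², depth = V / A = 29.9 mm.

d ≈ 29.9 mm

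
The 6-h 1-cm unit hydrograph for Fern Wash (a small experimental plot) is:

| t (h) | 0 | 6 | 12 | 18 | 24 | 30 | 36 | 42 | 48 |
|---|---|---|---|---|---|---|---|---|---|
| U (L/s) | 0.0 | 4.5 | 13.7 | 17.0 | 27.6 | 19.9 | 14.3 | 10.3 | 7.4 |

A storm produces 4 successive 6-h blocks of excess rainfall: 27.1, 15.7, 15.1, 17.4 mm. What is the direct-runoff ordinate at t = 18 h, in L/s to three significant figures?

Q ≈ 74.4 L/s

By discrete convolution, Q_j = Σ (P_i / 10 mm) · U_{j−i}.
At t = 18 h (j=3): Q = (27.1/10)·17.0 + (15.7/10)·13.7 + (15.1/10)·4.5 + (17.4/10)·0.0 = 74.4 L/s.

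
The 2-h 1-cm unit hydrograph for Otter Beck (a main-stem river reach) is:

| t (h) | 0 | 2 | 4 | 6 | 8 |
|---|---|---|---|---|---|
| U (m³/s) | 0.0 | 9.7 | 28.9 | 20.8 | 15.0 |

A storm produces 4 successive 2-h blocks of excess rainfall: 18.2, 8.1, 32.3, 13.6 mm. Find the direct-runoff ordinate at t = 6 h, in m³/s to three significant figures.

By discrete convolution, Q_j = Σ (P_i / 10 mm) · U_{j−i}.
At t = 6 h (j=3): Q = (18.2/10)·20.8 + (8.1/10)·28.9 + (32.3/10)·9.7 + (13.6/10)·0.0 = 92.6 m³/s.

Q ≈ 92.6 m³/s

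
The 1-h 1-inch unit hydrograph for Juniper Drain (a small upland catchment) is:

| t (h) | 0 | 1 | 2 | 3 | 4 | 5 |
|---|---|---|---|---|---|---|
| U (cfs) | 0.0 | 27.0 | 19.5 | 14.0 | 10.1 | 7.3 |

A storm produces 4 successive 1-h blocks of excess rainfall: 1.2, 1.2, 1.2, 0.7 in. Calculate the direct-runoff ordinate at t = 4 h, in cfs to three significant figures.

By discrete convolution, Q_j = Σ (P_i / 1 in) · U_{j−i}.
At t = 4 h (j=4): Q = (1.2/1)·10.1 + (1.2/1)·14.0 + (1.2/1)·19.5 + (0.7/1)·27.0 = 71.2 cfs.

Q ≈ 71.2 cfs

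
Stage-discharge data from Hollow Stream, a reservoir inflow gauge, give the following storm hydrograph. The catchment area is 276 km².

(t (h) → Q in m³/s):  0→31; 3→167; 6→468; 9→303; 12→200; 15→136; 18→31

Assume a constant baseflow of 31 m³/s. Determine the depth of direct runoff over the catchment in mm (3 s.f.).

d ≈ 43.8 mm

Direct runoff: 0.0, 136.0, 437.0, 272.0, 169.0, 105.0, 0.0 m³/s; ΣQ_DR = 1119 m³/s.
V = ΣQ_DR · Δt = 1119 × 10800 s = 1.209 × 10^7 m³.
Over A = 276 km², depth = V / A = 43.8 mm.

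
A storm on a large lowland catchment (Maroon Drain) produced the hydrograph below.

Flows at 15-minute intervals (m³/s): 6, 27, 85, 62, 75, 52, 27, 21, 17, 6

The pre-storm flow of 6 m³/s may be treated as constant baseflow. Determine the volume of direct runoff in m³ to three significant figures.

V ≈ 2.86 × 10^5 m³

Direct-runoff ordinates (Q − Q_b): 0.0, 21.0, 79.0, 56.0, 69.0, 46.0, 21.0, 15.0, 11.0, 0.0 m³/s.
ΣQ_DR = 318.0 m³/s.
With Δt = 0.25 h = 900 s, V = ΣQ_DR · Δt = 318.0 × 900 = 2.86 × 10^5 m³.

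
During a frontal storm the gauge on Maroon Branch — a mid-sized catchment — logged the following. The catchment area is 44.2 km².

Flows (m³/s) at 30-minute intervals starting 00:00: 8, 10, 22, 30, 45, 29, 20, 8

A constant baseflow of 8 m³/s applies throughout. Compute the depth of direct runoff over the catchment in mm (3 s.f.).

Direct runoff: 0.0, 2.0, 14.0, 22.0, 37.0, 21.0, 12.0, 0.0 m³/s; ΣQ_DR = 108.0 m³/s.
V = ΣQ_DR · Δt = 108.0 × 1800 s = 1.944 × 10^5 m³.
Over A = 44.2 km², depth = V / A = 4.40 mm.

d ≈ 4.40 mm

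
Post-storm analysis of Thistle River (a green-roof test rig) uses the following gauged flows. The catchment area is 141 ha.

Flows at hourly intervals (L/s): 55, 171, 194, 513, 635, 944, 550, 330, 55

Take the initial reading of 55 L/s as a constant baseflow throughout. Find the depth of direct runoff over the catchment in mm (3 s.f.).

Direct runoff: 0.0, 116.0, 139.0, 458.0, 580.0, 889.0, 495.0, 275.0, 0.0 L/s; ΣQ_DR = 2952 L/s.
V = ΣQ_DR · Δt = 2952 × 3600 s = 1.063 × 10^7 L.
Over A = 141 ha, depth = V / A = 7.54 mm.

d ≈ 7.54 mm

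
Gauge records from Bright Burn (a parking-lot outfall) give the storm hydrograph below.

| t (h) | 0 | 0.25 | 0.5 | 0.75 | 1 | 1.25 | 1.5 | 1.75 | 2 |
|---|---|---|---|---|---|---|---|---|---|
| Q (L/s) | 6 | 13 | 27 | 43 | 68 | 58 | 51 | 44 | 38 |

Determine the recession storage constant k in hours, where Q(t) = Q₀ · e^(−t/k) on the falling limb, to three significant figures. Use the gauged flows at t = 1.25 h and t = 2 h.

On the falling limb, Q drops from 58 to 38 L/s between t = 1.25 h and t = 2 h (Δt = 0.75 h).
k = −Δt / ln(Q₂/Q₁) = −0.75 / ln(38/58) = 1.77 h.

k ≈ 1.77 h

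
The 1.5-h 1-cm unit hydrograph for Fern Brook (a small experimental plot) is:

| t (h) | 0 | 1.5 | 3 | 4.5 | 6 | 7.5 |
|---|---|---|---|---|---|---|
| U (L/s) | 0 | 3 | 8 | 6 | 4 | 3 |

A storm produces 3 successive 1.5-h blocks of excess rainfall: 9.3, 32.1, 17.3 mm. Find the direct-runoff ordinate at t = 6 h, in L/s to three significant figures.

By discrete convolution, Q_j = Σ (P_i / 10 mm) · U_{j−i}.
At t = 6 h (j=4): Q = (9.3/10)·4 + (32.1/10)·6 + (17.3/10)·8 = 36.8 L/s.

Q ≈ 36.8 L/s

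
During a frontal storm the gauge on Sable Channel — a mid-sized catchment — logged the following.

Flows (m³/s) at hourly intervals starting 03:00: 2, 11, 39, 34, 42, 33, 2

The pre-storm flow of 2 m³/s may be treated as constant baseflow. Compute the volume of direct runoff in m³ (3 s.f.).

Direct-runoff ordinates (Q − Q_b): 0.0, 9.0, 37.0, 32.0, 40.0, 31.0, 0.0 m³/s.
ΣQ_DR = 149.0 m³/s.
With Δt = 1 h = 3600 s, V = ΣQ_DR · Δt = 149.0 × 3600 = 5.36 × 10^5 m³.

V ≈ 5.36 × 10^5 m³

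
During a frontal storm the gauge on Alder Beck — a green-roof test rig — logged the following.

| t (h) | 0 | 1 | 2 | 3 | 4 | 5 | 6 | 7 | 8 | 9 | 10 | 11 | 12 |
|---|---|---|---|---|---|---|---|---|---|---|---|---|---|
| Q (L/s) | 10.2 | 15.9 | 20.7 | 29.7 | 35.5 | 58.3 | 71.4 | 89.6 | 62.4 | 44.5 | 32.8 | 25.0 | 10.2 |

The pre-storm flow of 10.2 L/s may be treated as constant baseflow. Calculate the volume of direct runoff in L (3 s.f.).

Direct-runoff ordinates (Q − Q_b): 0.0, 5.7, 10.5, 19.5, 25.3, 48.1, 61.2, 79.4, 52.2, 34.3, 22.6, 14.8, 0.0 L/s.
ΣQ_DR = 373.6 L/s.
With Δt = 1 h = 3600 s, V = ΣQ_DR · Δt = 373.6 × 3600 = 1.34 × 10^6 L.

V ≈ 1.34 × 10^6 L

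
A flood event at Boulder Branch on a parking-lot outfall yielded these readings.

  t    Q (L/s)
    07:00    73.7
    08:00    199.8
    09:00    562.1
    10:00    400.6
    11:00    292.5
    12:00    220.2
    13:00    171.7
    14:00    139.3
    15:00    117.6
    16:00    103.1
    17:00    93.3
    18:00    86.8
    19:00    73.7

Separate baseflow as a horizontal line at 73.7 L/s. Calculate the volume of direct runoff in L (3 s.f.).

V ≈ 5.67 × 10^6 L

Direct-runoff ordinates (Q − Q_b): 0.0, 126.1, 488.4, 326.9, 218.8, 146.5, 98.0, 65.6, 43.9, 29.4, 19.6, 13.1, 0.0 L/s.
ΣQ_DR = 1576 L/s.
With Δt = 1 h = 3600 s, V = ΣQ_DR · Δt = 1576 × 3600 = 5.67 × 10^6 L.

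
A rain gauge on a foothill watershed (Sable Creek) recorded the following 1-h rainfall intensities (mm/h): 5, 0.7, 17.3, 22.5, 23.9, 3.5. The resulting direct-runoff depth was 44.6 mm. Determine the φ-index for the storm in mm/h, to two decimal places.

φ ≈ 6.37 mm/h

Only the 3 blocks with intensity above φ contribute runoff: 17.3, 22.5, 23.9 mm/h.
Σ(I−φ)·Δt = d  ⇒  (17.3+22.5+23.9 − 3φ)·1 = 44.6
φ = (63.70 − 44.6/1) / 3 = 6.37 mm/h.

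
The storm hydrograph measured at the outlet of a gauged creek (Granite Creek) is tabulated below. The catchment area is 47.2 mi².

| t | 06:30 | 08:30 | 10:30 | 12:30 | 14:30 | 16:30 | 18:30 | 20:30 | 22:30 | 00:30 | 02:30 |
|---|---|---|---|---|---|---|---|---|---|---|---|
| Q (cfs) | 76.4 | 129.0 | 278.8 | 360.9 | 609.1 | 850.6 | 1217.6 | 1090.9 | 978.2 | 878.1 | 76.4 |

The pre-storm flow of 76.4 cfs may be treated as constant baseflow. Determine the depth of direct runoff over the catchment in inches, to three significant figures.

Direct runoff: 0.0, 52.6, 202.4, 284.5, 532.7, 774.2, 1141.2, 1014.5, 901.8, 801.7, 0.0 cfs; ΣQ_DR = 5706 cfs.
V = ΣQ_DR · Δt = 5706 × 7200 s = 4.108 × 10^7 ft³.
Over A = 47.2 mi², depth = V / A = 0.375 in.

d ≈ 0.375 in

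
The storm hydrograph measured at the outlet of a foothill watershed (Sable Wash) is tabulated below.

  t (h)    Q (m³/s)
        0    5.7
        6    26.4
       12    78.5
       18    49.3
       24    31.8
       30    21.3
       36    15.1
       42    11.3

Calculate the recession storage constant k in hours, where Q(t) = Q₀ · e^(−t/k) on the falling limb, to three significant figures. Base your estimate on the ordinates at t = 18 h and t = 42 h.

On the falling limb, Q drops from 49.3 to 11.3 m³/s between t = 18 h and t = 42 h (Δt = 24 h).
k = −Δt / ln(Q₂/Q₁) = −24 / ln(11.3/49.3) = 16.3 h.

k ≈ 16.3 h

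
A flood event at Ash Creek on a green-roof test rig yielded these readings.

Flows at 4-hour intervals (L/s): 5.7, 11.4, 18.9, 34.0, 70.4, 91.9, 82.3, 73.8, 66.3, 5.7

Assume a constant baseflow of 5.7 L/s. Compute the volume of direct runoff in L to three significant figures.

Direct-runoff ordinates (Q − Q_b): 0.0, 5.7, 13.2, 28.3, 64.7, 86.2, 76.6, 68.1, 60.6, 0.0 L/s.
ΣQ_DR = 403.4 L/s.
With Δt = 4 h = 14400 s, V = ΣQ_DR · Δt = 403.4 × 14400 = 5.81 × 10^6 L.

V ≈ 5.81 × 10^6 L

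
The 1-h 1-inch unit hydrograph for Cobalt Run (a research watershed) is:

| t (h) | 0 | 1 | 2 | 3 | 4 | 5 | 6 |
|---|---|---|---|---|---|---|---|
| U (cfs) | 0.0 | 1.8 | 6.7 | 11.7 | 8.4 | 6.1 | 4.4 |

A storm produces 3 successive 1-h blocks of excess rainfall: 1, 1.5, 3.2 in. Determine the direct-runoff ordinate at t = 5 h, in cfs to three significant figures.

Q ≈ 56.1 cfs

By discrete convolution, Q_j = Σ (P_i / 1 in) · U_{j−i}.
At t = 5 h (j=5): Q = (1/1)·6.1 + (1.5/1)·8.4 + (3.2/1)·11.7 = 56.1 cfs.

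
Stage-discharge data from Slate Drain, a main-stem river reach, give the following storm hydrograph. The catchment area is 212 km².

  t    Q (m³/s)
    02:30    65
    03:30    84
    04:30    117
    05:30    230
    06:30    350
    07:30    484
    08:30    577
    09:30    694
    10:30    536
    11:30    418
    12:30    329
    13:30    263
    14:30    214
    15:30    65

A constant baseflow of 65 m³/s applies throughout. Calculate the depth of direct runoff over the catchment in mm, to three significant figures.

Direct runoff: 0.0, 19.0, 52.0, 165.0, 285.0, 419.0, 512.0, 629.0, 471.0, 353.0, 264.0, 198.0, 149.0, 0.0 m³/s; ΣQ_DR = 3516 m³/s.
V = ΣQ_DR · Δt = 3516 × 3600 s = 1.266 × 10^7 m³.
Over A = 212 km², depth = V / A = 59.7 mm.

d ≈ 59.7 mm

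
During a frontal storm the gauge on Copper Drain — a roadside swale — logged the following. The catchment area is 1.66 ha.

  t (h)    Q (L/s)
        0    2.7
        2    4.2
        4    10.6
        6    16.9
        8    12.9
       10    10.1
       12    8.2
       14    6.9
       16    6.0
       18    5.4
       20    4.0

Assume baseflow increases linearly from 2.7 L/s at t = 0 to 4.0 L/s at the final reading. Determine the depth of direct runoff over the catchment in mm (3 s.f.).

Direct runoff: 0.00, 1.37, 7.64, 13.81, 9.68, 6.75, 4.72, 3.29, 2.26, 1.53, 0.00 L/s; ΣQ_DR = 51.05 L/s.
V = ΣQ_DR · Δt = 51.05 × 7200 s = 3.676 × 10^5 L.
Over A = 1.66 ha, depth = V / A = 22.1 mm.

d ≈ 22.1 mm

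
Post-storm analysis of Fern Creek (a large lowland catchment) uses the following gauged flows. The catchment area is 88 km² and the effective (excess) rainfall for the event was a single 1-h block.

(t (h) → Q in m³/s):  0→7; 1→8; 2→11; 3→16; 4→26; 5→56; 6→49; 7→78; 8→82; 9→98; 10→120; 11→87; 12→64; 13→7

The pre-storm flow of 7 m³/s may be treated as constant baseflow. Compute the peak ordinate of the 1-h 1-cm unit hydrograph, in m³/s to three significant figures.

U_p ≈ 45.2 m³/s

Direct runoff: 0.0, 1.0, 4.0, 9.0, 19.0, 49.0, 42.0, 71.0, 75.0, 91.0, 113.0, 80.0, 57.0, 0.0 m³/s; ΣQ_DR = 611.0 m³/s, peak = 113.0 m³/s.
Runoff depth d = ΣQ_DR·Δt / A = 611.0 × 3600 / (88 km²) = 25.00 mm.
The 1-cm UH is the DRH scaled by (10 mm)/d, so U_p = 113.0 × 10/25.00 = 45.2 m³/s.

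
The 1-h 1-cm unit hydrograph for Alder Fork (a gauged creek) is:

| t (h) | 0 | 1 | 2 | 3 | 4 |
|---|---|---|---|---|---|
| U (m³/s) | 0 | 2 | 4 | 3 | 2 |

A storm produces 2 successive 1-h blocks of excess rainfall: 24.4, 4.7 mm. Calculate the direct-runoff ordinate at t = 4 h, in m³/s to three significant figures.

Q ≈ 6.29 m³/s

By discrete convolution, Q_j = Σ (P_i / 10 mm) · U_{j−i}.
At t = 4 h (j=4): Q = (24.4/10)·2 + (4.7/10)·3 = 6.29 m³/s.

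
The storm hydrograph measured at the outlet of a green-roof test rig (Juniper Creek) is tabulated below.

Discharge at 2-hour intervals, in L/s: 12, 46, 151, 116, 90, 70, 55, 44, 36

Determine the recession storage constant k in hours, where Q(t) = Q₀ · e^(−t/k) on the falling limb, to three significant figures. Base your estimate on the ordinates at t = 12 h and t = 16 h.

On the falling limb, Q drops from 55 to 36 L/s between t = 12 h and t = 16 h (Δt = 4 h).
k = −Δt / ln(Q₂/Q₁) = −4 / ln(36/55) = 9.44 h.

k ≈ 9.44 h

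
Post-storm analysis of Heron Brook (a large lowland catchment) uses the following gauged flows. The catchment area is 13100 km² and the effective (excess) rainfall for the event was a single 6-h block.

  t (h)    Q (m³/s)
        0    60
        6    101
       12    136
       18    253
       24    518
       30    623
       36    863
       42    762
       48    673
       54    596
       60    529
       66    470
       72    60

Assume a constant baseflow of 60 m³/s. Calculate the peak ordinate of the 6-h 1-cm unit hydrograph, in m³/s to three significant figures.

Direct runoff: 0.0, 41.0, 76.0, 193.0, 458.0, 563.0, 803.0, 702.0, 613.0, 536.0, 469.0, 410.0, 0.0 m³/s; ΣQ_DR = 4864 m³/s, peak = 803.0 m³/s.
Runoff depth d = ΣQ_DR·Δt / A = 4864 × 21600 / (13100 km²) = 8.020 mm.
The 1-cm UH is the DRH scaled by (10 mm)/d, so U_p = 803.0 × 10/8.020 = 1000 m³/s.

U_p ≈ 1000 m³/s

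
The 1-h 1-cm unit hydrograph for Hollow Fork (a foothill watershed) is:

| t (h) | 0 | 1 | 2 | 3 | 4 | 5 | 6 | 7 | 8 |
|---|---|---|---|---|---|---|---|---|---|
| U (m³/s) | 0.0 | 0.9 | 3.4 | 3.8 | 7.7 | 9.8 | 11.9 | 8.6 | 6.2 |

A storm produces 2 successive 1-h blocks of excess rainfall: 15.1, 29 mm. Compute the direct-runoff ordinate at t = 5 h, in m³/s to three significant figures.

Q ≈ 37.1 m³/s

By discrete convolution, Q_j = Σ (P_i / 10 mm) · U_{j−i}.
At t = 5 h (j=5): Q = (15.1/10)·9.8 + (29/10)·7.7 = 37.1 m³/s.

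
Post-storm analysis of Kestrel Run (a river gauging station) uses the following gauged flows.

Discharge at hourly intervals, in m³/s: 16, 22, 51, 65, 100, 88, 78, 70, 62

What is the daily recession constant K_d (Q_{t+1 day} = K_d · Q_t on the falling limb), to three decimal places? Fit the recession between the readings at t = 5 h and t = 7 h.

Between t = 5 h and t = 7 h the flow falls from 88 to 70 m³/s over 2×1 h = 2 h.
Per-interval ratio K = (70/88)^(1/2) = 0.8919; K_d = K^(24/1) = 0.064.

K_d ≈ 0.064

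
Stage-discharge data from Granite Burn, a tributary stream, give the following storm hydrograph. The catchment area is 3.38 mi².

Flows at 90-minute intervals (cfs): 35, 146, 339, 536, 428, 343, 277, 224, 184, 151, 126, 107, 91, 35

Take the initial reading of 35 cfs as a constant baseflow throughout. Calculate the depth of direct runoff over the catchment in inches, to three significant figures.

d ≈ 1.74 in

Direct runoff: 0.0, 111.0, 304.0, 501.0, 393.0, 308.0, 242.0, 189.0, 149.0, 116.0, 91.0, 72.0, 56.0, 0.0 cfs; ΣQ_DR = 2532 cfs.
V = ΣQ_DR · Δt = 2532 × 5400 s = 1.367 × 10^7 ft³.
Over A = 3.38 mi², depth = V / A = 1.74 in.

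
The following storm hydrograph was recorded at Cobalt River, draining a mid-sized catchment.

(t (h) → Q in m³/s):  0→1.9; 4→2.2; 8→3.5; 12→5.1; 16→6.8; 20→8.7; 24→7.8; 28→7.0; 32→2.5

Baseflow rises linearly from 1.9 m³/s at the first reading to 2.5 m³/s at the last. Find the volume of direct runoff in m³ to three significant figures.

V ≈ 3.70 × 10^5 m³

Direct-runoff ordinates (Q − Q_b): 0.00, 0.23, 1.45, 2.98, 4.60, 6.42, 5.45, 4.58, 0.00 m³/s.
ΣQ_DR = 25.70 m³/s.
With Δt = 4 h = 14400 s, V = ΣQ_DR · Δt = 25.70 × 14400 = 3.70 × 10^5 m³.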